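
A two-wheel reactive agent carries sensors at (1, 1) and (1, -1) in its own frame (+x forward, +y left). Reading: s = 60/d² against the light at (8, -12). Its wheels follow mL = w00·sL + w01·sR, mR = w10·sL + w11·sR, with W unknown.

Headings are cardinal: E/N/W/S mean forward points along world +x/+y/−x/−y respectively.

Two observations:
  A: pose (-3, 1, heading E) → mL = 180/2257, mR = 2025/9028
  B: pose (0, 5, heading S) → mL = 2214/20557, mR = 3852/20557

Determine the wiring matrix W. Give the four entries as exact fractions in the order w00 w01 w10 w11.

obs A: pose=(-3,1,E) → sL=15/74, sR=15/61, mL=180/2257, mR=2025/9028
obs B: pose=(0,5,S) → sL=12/61, sR=60/337, mL=2214/20557, mR=3852/20557
sensor matrix S = [[15/74, 15/61], [12/61, 60/337]]; det S = -569970/46397149
solve [mL_A; mL_B] = S·[w00; w01] and [mR_A; mR_B] = S·[w10; w11]:
  w00 = 1, w01 = -1/2, w10 = 1/2, w11 = 1/2

1 -1/2 1/2 1/2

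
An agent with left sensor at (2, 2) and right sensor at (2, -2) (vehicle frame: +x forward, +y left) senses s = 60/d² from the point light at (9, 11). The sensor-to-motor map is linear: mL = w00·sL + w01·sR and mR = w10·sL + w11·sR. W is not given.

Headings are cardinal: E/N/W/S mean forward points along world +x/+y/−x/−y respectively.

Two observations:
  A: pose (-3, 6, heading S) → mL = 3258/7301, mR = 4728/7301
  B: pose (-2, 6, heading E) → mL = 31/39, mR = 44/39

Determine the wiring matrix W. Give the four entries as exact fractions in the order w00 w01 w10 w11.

1/2 1 1 1

obs A: pose=(-3,6,S) → sL=60/149, sR=12/49, mL=3258/7301, mR=4728/7301
obs B: pose=(-2,6,E) → sL=2/3, sR=6/13, mL=31/39, mR=44/39
sensor matrix S = [[60/149, 12/49], [2/3, 6/13]]; det S = 2144/94913
solve [mL_A; mL_B] = S·[w00; w01] and [mR_A; mR_B] = S·[w10; w11]:
  w00 = 1/2, w01 = 1, w10 = 1, w11 = 1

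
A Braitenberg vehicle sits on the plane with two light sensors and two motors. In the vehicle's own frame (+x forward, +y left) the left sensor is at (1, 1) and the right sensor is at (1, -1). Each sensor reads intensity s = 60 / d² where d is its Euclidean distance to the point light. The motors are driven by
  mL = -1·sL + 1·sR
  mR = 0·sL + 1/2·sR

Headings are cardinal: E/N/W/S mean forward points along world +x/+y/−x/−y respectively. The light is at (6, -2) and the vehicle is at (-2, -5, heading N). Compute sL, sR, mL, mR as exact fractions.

left sensor world pos  = (-3, -4); dL² = 85
right sensor world pos = (-1, -4); dR² = 53
sL = 60/85 = 12/17
sR = 60/53 = 60/53
mL = -1·sL + 1·sR = 384/901
mR = 0·sL + 1/2·sR = 30/53

12/17 60/53 384/901 30/53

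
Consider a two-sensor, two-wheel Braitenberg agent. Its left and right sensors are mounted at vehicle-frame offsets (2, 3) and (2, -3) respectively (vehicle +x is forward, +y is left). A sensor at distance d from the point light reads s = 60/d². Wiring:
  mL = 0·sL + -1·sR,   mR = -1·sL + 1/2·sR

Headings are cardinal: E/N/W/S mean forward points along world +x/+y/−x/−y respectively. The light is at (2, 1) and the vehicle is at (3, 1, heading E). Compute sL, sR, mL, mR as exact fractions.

left sensor world pos  = (5, 4); dL² = 18
right sensor world pos = (5, -2); dR² = 18
sL = 60/18 = 10/3
sR = 60/18 = 10/3
mL = 0·sL + -1·sR = -10/3
mR = -1·sL + 1/2·sR = -5/3

10/3 10/3 -10/3 -5/3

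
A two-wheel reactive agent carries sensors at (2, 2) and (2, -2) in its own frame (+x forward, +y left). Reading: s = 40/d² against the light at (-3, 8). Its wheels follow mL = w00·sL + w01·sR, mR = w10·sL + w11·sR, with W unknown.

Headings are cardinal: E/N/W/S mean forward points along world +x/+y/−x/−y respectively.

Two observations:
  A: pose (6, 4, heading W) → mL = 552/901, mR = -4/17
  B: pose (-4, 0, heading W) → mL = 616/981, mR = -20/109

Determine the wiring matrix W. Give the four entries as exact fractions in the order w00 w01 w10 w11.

obs A: pose=(6,4,W) → sL=8/17, sR=40/53, mL=552/901, mR=-4/17
obs B: pose=(-4,0,W) → sL=40/109, sR=8/9, mL=616/981, mR=-20/109
sensor matrix S = [[8/17, 40/53], [40/109, 8/9]]; det S = 124928/883881
solve [mL_A; mL_B] = S·[w00; w01] and [mR_A; mR_B] = S·[w10; w11]:
  w00 = 1/2, w01 = 1/2, w10 = -1/2, w11 = 0

1/2 1/2 -1/2 0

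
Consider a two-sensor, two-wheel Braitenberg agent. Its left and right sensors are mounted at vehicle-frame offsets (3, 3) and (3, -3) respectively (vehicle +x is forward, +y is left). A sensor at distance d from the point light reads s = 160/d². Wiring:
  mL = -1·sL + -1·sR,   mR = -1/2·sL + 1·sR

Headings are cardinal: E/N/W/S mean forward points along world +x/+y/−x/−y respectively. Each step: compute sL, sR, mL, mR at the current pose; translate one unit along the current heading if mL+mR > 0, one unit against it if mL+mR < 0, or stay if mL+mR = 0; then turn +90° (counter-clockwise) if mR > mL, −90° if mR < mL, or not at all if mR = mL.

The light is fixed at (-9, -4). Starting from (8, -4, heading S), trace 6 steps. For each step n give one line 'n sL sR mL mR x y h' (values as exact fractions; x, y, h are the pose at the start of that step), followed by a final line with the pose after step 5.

n=0: pose=(8,-4,S); sL=160/409, sR=32/41; mL=-19648/16769, mR=9808/16769; mL+mR=-240/409 → advance -1; mR−mL=29456/16769 → turn +1·90°
n=1: pose=(8,-3,E); sL=5/13, sR=40/101; mL=-1025/1313, mR=535/2626; mL+mR=-15/26 → advance -1; mR−mL=2585/2626 → turn +1·90°
n=2: pose=(7,-3,N); sL=32/37, sR=160/377; mL=-17984/13949, mR=-112/13949; mL+mR=-48/37 → advance -1; mR−mL=17872/13949 → turn +1·90°
n=3: pose=(7,-4,W); sL=80/89, sR=80/89; mL=-160/89, mR=40/89; mL+mR=-120/89 → advance -1; mR−mL=200/89 → turn +1·90°
n=4: pose=(8,-4,S); sL=160/409, sR=32/41; mL=-19648/16769, mR=9808/16769; mL+mR=-240/409 → advance -1; mR−mL=29456/16769 → turn +1·90°
n=5: pose=(8,-3,E); sL=5/13, sR=40/101; mL=-1025/1313, mR=535/2626; mL+mR=-15/26 → advance -1; mR−mL=2585/2626 → turn +1·90°

0 160/409 32/41 -19648/16769 9808/16769 8 -4 S
1 5/13 40/101 -1025/1313 535/2626 8 -3 E
2 32/37 160/377 -17984/13949 -112/13949 7 -3 N
3 80/89 80/89 -160/89 40/89 7 -4 W
4 160/409 32/41 -19648/16769 9808/16769 8 -4 S
5 5/13 40/101 -1025/1313 535/2626 8 -3 E
final 7 -3 N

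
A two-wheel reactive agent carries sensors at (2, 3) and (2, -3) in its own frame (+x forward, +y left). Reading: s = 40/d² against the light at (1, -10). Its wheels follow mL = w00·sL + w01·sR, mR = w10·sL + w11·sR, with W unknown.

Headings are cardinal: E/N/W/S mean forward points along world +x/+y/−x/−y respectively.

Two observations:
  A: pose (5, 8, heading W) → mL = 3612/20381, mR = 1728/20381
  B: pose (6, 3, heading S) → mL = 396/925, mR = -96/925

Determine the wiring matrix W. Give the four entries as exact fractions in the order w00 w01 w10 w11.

1/2 1 1 -1

obs A: pose=(5,8,W) → sL=40/229, sR=8/89, mL=3612/20381, mR=1728/20381
obs B: pose=(6,3,S) → sL=8/37, sR=8/25, mL=396/925, mR=-96/925
sensor matrix S = [[40/229, 8/89], [8/37, 8/25]]; det S = 137472/3770485
solve [mL_A; mL_B] = S·[w00; w01] and [mR_A; mR_B] = S·[w10; w11]:
  w00 = 1/2, w01 = 1, w10 = 1, w11 = -1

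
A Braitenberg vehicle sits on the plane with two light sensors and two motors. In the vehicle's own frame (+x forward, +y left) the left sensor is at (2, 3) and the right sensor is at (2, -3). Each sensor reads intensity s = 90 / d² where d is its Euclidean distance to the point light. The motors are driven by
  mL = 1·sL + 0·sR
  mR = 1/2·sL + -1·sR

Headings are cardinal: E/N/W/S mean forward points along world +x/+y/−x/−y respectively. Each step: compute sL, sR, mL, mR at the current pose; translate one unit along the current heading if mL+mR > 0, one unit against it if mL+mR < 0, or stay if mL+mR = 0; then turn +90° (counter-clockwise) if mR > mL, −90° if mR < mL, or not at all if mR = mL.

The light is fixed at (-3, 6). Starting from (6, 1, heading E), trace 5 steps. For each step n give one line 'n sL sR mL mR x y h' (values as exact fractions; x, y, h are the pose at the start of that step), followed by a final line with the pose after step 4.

0 18/25 18/37 18/25 -117/925 6 1 E
1 45/109 45/49 45/109 -7605/10682 7 1 S
2 90/113 18/13 90/113 -1449/1469 7 2 W
3 45/34 9/20 45/34 18/85 8 2 N
4 90/169 18/41 90/169 -1197/6929 8 3 E
final 9 3 S

n=0: pose=(6,1,E); sL=18/25, sR=18/37; mL=18/25, mR=-117/925; mL+mR=549/925 → advance +1; mR−mL=-783/925 → turn -1·90°
n=1: pose=(7,1,S); sL=45/109, sR=45/49; mL=45/109, mR=-7605/10682; mL+mR=-3195/10682 → advance -1; mR−mL=-12015/10682 → turn -1·90°
n=2: pose=(7,2,W); sL=90/113, sR=18/13; mL=90/113, mR=-1449/1469; mL+mR=-279/1469 → advance -1; mR−mL=-2619/1469 → turn -1·90°
n=3: pose=(8,2,N); sL=45/34, sR=9/20; mL=45/34, mR=18/85; mL+mR=261/170 → advance +1; mR−mL=-189/170 → turn -1·90°
n=4: pose=(8,3,E); sL=90/169, sR=18/41; mL=90/169, mR=-1197/6929; mL+mR=2493/6929 → advance +1; mR−mL=-4887/6929 → turn -1·90°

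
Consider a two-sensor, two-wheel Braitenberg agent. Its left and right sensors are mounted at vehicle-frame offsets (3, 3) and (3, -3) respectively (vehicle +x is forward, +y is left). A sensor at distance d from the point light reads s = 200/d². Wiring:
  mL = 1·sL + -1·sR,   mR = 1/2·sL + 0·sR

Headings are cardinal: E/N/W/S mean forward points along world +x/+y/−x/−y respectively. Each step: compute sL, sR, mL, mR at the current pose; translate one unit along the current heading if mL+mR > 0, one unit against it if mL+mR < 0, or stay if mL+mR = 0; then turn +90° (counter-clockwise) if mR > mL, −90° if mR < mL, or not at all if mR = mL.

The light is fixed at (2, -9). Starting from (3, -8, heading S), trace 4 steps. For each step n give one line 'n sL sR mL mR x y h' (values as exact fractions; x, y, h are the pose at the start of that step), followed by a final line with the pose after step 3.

0 10 25 -15 5 3 -8 S
1 200/41 200/17 -4800/697 100/41 3 -7 E
2 100/17 100/17 0 50/17 2 -7 N
3 200/9 40/9 160/9 100/9 2 -6 W
final 1 -6 N

n=0: pose=(3,-8,S); sL=10, sR=25; mL=-15, mR=5; mL+mR=-10 → advance -1; mR−mL=20 → turn +1·90°
n=1: pose=(3,-7,E); sL=200/41, sR=200/17; mL=-4800/697, mR=100/41; mL+mR=-3100/697 → advance -1; mR−mL=6500/697 → turn +1·90°
n=2: pose=(2,-7,N); sL=100/17, sR=100/17; mL=0, mR=50/17; mL+mR=50/17 → advance +1; mR−mL=50/17 → turn +1·90°
n=3: pose=(2,-6,W); sL=200/9, sR=40/9; mL=160/9, mR=100/9; mL+mR=260/9 → advance +1; mR−mL=-20/3 → turn -1·90°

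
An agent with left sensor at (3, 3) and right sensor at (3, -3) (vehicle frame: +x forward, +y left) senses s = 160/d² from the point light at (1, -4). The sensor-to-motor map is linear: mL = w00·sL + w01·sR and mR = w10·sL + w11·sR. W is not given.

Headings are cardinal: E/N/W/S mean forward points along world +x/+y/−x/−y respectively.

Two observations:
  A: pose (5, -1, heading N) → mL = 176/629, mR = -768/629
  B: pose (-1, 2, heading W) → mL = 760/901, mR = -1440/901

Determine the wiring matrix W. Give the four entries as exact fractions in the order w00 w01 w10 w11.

1/2 -1 -1/2 1/2

obs A: pose=(5,-1,N) → sL=160/37, sR=32/17, mL=176/629, mR=-768/629
obs B: pose=(-1,2,W) → sL=80/17, sR=80/53, mL=760/901, mR=-1440/901
sensor matrix S = [[160/37, 32/17], [80/17, 80/53]]; det S = -1320960/566729
solve [mL_A; mL_B] = S·[w00; w01] and [mR_A; mR_B] = S·[w10; w11]:
  w00 = 1/2, w01 = -1, w10 = -1/2, w11 = 1/2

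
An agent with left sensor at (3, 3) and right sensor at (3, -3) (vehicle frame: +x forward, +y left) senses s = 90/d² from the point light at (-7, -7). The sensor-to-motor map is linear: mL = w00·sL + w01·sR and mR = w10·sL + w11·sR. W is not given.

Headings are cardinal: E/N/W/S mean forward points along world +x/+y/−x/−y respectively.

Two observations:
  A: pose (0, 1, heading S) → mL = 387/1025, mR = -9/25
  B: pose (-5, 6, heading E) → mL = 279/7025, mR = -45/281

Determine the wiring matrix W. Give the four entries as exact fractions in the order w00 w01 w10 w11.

-1 1/2 -1/2 0

obs A: pose=(0,1,S) → sL=18/25, sR=90/41, mL=387/1025, mR=-9/25
obs B: pose=(-5,6,E) → sL=90/281, sR=18/25, mL=279/7025, mR=-45/281
sensor matrix S = [[18/25, 90/41], [90/281, 18/25]]; det S = -1329696/7200625
solve [mL_A; mL_B] = S·[w00; w01] and [mR_A; mR_B] = S·[w10; w11]:
  w00 = -1, w01 = 1/2, w10 = -1/2, w11 = 0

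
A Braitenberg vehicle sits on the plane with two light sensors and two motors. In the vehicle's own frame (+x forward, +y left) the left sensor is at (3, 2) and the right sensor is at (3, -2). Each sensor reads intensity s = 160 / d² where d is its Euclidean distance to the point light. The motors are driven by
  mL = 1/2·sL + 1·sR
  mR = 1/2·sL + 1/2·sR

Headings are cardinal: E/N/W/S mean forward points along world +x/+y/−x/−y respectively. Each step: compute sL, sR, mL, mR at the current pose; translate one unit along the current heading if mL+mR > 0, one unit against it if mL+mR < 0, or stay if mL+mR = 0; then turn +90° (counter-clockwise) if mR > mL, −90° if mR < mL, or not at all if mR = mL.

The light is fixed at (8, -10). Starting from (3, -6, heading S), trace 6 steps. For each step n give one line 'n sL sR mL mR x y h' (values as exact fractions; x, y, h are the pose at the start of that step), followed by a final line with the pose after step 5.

n=0: pose=(3,-6,S); sL=16, sR=16/5; mL=56/5, mR=48/5; mL+mR=104/5 → advance +1; mR−mL=-8/5 → turn -1·90°
n=1: pose=(3,-7,W); sL=32/13, sR=160/89; mL=3504/1157, mR=2464/1157; mL+mR=5968/1157 → advance +1; mR−mL=-80/89 → turn -1·90°
n=2: pose=(2,-7,N); sL=8/5, sR=40/13; mL=252/65, mR=152/65; mL+mR=404/65 → advance +1; mR−mL=-20/13 → turn -1·90°
n=3: pose=(2,-6,E); sL=32/9, sR=160/13; mL=1648/117, mR=928/117; mL+mR=2576/117 → advance +1; mR−mL=-80/13 → turn -1·90°
n=4: pose=(3,-6,S); sL=16, sR=16/5; mL=56/5, mR=48/5; mL+mR=104/5 → advance +1; mR−mL=-8/5 → turn -1·90°
n=5: pose=(3,-7,W); sL=32/13, sR=160/89; mL=3504/1157, mR=2464/1157; mL+mR=5968/1157 → advance +1; mR−mL=-80/89 → turn -1·90°

0 16 16/5 56/5 48/5 3 -6 S
1 32/13 160/89 3504/1157 2464/1157 3 -7 W
2 8/5 40/13 252/65 152/65 2 -7 N
3 32/9 160/13 1648/117 928/117 2 -6 E
4 16 16/5 56/5 48/5 3 -6 S
5 32/13 160/89 3504/1157 2464/1157 3 -7 W
final 2 -7 N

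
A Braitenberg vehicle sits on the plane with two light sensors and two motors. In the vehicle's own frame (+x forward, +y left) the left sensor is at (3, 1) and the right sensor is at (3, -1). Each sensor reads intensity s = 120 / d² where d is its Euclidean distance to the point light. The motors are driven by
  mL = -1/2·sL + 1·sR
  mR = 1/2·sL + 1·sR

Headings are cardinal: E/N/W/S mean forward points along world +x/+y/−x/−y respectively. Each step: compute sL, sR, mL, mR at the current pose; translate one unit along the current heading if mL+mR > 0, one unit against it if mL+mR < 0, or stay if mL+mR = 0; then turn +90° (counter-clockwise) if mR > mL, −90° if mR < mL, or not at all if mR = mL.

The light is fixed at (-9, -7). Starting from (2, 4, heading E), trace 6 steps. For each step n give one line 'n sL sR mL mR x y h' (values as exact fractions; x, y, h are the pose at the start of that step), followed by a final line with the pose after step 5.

0 6/17 15/37 144/629 366/629 2 4 E
1 120/317 24/73 3228/23141 11988/23141 3 4 N
2 60/101 12/25 462/2525 1962/2525 3 5 W
3 8/15 120/181 1076/2715 2524/2715 2 5 S
4 6/17 15/37 144/629 366/629 2 4 E
5 120/317 24/73 3228/23141 11988/23141 3 4 N
final 3 5 W

n=0: pose=(2,4,E); sL=6/17, sR=15/37; mL=144/629, mR=366/629; mL+mR=30/37 → advance +1; mR−mL=6/17 → turn +1·90°
n=1: pose=(3,4,N); sL=120/317, sR=24/73; mL=3228/23141, mR=11988/23141; mL+mR=48/73 → advance +1; mR−mL=120/317 → turn +1·90°
n=2: pose=(3,5,W); sL=60/101, sR=12/25; mL=462/2525, mR=1962/2525; mL+mR=24/25 → advance +1; mR−mL=60/101 → turn +1·90°
n=3: pose=(2,5,S); sL=8/15, sR=120/181; mL=1076/2715, mR=2524/2715; mL+mR=240/181 → advance +1; mR−mL=8/15 → turn +1·90°
n=4: pose=(2,4,E); sL=6/17, sR=15/37; mL=144/629, mR=366/629; mL+mR=30/37 → advance +1; mR−mL=6/17 → turn +1·90°
n=5: pose=(3,4,N); sL=120/317, sR=24/73; mL=3228/23141, mR=11988/23141; mL+mR=48/73 → advance +1; mR−mL=120/317 → turn +1·90°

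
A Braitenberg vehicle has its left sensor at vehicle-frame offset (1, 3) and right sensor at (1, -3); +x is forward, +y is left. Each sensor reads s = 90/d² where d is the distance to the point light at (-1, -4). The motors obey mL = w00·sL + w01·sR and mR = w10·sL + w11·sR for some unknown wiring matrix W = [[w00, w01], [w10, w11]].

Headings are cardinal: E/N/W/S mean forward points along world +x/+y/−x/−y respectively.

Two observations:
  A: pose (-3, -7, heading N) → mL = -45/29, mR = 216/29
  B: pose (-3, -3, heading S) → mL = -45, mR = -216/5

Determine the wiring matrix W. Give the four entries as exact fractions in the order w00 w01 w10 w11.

obs A: pose=(-3,-7,N) → sL=90/29, sR=18, mL=-45/29, mR=216/29
obs B: pose=(-3,-3,S) → sL=90, sR=18/5, mL=-45, mR=-216/5
sensor matrix S = [[90/29, 18], [90, 18/5]]; det S = -46656/29
solve [mL_A; mL_B] = S·[w00; w01] and [mR_A; mR_B] = S·[w10; w11]:
  w00 = -1/2, w01 = 0, w10 = -1/2, w11 = 1/2

-1/2 0 -1/2 1/2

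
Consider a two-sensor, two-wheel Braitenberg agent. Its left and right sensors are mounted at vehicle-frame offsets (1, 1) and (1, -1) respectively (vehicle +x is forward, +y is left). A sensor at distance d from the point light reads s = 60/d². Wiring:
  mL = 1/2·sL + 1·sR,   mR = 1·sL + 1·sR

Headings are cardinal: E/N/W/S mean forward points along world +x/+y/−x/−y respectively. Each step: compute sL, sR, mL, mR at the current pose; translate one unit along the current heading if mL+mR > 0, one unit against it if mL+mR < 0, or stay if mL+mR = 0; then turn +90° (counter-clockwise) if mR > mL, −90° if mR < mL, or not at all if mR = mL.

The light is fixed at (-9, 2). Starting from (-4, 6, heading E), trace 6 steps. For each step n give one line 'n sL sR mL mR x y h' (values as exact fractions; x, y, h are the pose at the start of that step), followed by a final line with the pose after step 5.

0 60/61 4/3 334/183 424/183 -4 6 E
1 6/5 30/37 261/185 372/185 -3 6 N
2 60/41 60/61 4290/2501 6120/2501 -3 7 W
3 15/13 15/8 255/104 315/104 -4 7 S
4 60/61 4/3 334/183 424/183 -4 6 E
5 6/5 30/37 261/185 372/185 -3 6 N
final -3 7 W

n=0: pose=(-4,6,E); sL=60/61, sR=4/3; mL=334/183, mR=424/183; mL+mR=758/183 → advance +1; mR−mL=30/61 → turn +1·90°
n=1: pose=(-3,6,N); sL=6/5, sR=30/37; mL=261/185, mR=372/185; mL+mR=633/185 → advance +1; mR−mL=3/5 → turn +1·90°
n=2: pose=(-3,7,W); sL=60/41, sR=60/61; mL=4290/2501, mR=6120/2501; mL+mR=10410/2501 → advance +1; mR−mL=30/41 → turn +1·90°
n=3: pose=(-4,7,S); sL=15/13, sR=15/8; mL=255/104, mR=315/104; mL+mR=285/52 → advance +1; mR−mL=15/26 → turn +1·90°
n=4: pose=(-4,6,E); sL=60/61, sR=4/3; mL=334/183, mR=424/183; mL+mR=758/183 → advance +1; mR−mL=30/61 → turn +1·90°
n=5: pose=(-3,6,N); sL=6/5, sR=30/37; mL=261/185, mR=372/185; mL+mR=633/185 → advance +1; mR−mL=3/5 → turn +1·90°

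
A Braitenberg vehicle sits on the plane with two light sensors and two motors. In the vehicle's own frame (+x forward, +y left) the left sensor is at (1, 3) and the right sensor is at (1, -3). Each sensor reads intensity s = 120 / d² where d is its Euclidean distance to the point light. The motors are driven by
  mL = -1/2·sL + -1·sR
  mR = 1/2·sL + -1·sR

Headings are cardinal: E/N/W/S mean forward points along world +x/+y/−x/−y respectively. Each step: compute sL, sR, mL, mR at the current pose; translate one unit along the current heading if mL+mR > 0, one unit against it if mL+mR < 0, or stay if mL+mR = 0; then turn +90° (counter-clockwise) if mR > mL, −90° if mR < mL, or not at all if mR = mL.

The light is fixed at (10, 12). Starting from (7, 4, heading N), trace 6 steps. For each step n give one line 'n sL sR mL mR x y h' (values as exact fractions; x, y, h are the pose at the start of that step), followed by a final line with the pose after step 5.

n=0: pose=(7,4,N); sL=24/17, sR=120/49; mL=-2628/833, mR=-1452/833; mL+mR=-240/49 → advance -1; mR−mL=24/17 → turn +1·90°
n=1: pose=(7,3,W); sL=3/4, sR=30/13; mL=-279/104, mR=-201/104; mL+mR=-60/13 → advance -1; mR−mL=3/4 → turn +1·90°
n=2: pose=(8,3,S); sL=120/101, sR=24/25; mL=-3924/2525, mR=-924/2525; mL+mR=-48/25 → advance -1; mR−mL=120/101 → turn +1·90°
n=3: pose=(8,4,E); sL=60/13, sR=60/61; mL=-2610/793, mR=1050/793; mL+mR=-120/61 → advance -1; mR−mL=60/13 → turn +1·90°
n=4: pose=(7,4,N); sL=24/17, sR=120/49; mL=-2628/833, mR=-1452/833; mL+mR=-240/49 → advance -1; mR−mL=24/17 → turn +1·90°
n=5: pose=(7,3,W); sL=3/4, sR=30/13; mL=-279/104, mR=-201/104; mL+mR=-60/13 → advance -1; mR−mL=3/4 → turn +1·90°

0 24/17 120/49 -2628/833 -1452/833 7 4 N
1 3/4 30/13 -279/104 -201/104 7 3 W
2 120/101 24/25 -3924/2525 -924/2525 8 3 S
3 60/13 60/61 -2610/793 1050/793 8 4 E
4 24/17 120/49 -2628/833 -1452/833 7 4 N
5 3/4 30/13 -279/104 -201/104 7 3 W
final 8 3 S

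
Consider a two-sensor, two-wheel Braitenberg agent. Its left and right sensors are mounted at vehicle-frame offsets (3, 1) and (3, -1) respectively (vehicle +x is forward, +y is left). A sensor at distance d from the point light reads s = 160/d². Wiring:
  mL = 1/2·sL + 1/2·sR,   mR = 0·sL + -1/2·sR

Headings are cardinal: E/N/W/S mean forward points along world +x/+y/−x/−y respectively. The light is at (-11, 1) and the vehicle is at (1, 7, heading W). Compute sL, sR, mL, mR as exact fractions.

left sensor world pos  = (-2, 6); dL² = 106
right sensor world pos = (-2, 8); dR² = 130
sL = 160/106 = 80/53
sR = 160/130 = 16/13
mL = 1/2·sL + 1/2·sR = 944/689
mR = 0·sL + -1/2·sR = -8/13

80/53 16/13 944/689 -8/13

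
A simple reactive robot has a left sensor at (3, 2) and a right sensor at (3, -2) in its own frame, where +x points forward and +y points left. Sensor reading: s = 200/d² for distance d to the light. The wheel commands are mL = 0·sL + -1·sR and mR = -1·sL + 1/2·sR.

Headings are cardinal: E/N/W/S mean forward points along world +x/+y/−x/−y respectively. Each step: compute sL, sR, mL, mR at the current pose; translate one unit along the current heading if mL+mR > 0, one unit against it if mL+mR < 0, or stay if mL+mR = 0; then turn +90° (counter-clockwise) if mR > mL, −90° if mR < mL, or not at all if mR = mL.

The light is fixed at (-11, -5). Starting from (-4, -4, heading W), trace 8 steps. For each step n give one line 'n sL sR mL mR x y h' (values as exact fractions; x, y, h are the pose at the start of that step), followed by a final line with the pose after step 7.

n=0: pose=(-4,-4,W); sL=200/17, sR=8; mL=-8, mR=-132/17; mL+mR=-268/17 → advance -1; mR−mL=4/17 → turn +1·90°
n=1: pose=(-3,-4,S); sL=25/13, sR=5; mL=-5, mR=15/26; mL+mR=-115/26 → advance -1; mR−mL=145/26 → turn +1·90°
n=2: pose=(-3,-3,E); sL=200/137, sR=200/121; mL=-200/121, mR=-10500/16577; mL+mR=-37900/16577 → advance -1; mR−mL=16900/16577 → turn +1·90°
n=3: pose=(-4,-3,N); sL=4, sR=100/53; mL=-100/53, mR=-162/53; mL+mR=-262/53 → advance -1; mR−mL=-62/53 → turn -1·90°
n=4: pose=(-4,-4,E); sL=200/109, sR=200/101; mL=-200/101, mR=-9300/11009; mL+mR=-31100/11009 → advance -1; mR−mL=12500/11009 → turn +1·90°
n=5: pose=(-5,-4,N); sL=25/4, sR=5/2; mL=-5/2, mR=-5; mL+mR=-15/2 → advance -1; mR−mL=-5/2 → turn -1·90°
n=6: pose=(-5,-5,E); sL=40/17, sR=40/17; mL=-40/17, mR=-20/17; mL+mR=-60/17 → advance -1; mR−mL=20/17 → turn +1·90°
n=7: pose=(-6,-5,N); sL=100/9, sR=100/29; mL=-100/29, mR=-2450/261; mL+mR=-3350/261 → advance -1; mR−mL=-1550/261 → turn -1·90°

0 200/17 8 -8 -132/17 -4 -4 W
1 25/13 5 -5 15/26 -3 -4 S
2 200/137 200/121 -200/121 -10500/16577 -3 -3 E
3 4 100/53 -100/53 -162/53 -4 -3 N
4 200/109 200/101 -200/101 -9300/11009 -4 -4 E
5 25/4 5/2 -5/2 -5 -5 -4 N
6 40/17 40/17 -40/17 -20/17 -5 -5 E
7 100/9 100/29 -100/29 -2450/261 -6 -5 N
final -6 -6 E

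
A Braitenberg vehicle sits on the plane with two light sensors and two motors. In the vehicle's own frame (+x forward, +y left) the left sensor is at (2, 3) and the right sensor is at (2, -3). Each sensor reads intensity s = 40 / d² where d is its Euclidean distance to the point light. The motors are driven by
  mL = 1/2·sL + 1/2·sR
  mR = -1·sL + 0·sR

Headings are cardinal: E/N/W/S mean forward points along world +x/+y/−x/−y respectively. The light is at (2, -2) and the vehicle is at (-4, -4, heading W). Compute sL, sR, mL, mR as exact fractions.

40/89 8/13 616/1157 -40/89

left sensor world pos  = (-6, -7); dL² = 89
right sensor world pos = (-6, -1); dR² = 65
sL = 40/89 = 40/89
sR = 40/65 = 8/13
mL = 1/2·sL + 1/2·sR = 616/1157
mR = -1·sL + 0·sR = -40/89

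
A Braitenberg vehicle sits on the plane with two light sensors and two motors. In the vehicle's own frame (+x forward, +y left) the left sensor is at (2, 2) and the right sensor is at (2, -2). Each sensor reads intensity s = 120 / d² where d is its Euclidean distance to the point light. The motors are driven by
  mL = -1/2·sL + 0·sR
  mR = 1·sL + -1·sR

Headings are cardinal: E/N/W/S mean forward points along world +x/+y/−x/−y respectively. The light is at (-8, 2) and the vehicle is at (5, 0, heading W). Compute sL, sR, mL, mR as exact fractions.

left sensor world pos  = (3, -2); dL² = 137
right sensor world pos = (3, 2); dR² = 121
sL = 120/137 = 120/137
sR = 120/121 = 120/121
mL = -1/2·sL + 0·sR = -60/137
mR = 1·sL + -1·sR = -1920/16577

120/137 120/121 -60/137 -1920/16577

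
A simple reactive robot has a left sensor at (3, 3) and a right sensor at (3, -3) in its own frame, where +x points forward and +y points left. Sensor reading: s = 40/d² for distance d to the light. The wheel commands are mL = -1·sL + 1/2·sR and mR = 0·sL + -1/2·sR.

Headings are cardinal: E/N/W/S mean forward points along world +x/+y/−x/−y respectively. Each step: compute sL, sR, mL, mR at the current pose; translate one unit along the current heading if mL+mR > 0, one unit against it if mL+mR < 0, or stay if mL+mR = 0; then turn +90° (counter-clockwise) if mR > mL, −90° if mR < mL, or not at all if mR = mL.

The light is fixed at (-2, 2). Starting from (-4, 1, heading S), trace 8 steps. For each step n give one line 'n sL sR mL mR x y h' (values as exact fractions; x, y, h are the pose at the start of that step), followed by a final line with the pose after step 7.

n=0: pose=(-4,1,S); sL=40/17, sR=40/41; mL=-1300/697, mR=-20/41; mL+mR=-40/17 → advance -1; mR−mL=960/697 → turn +1·90°
n=1: pose=(-4,2,E); sL=4, sR=4; mL=-2, mR=-2; mL+mR=-4 → advance -1; mR−mL=0 → turn +0·90°
n=2: pose=(-5,2,E); sL=40/9, sR=40/9; mL=-20/9, mR=-20/9; mL+mR=-40/9 → advance -1; mR−mL=0 → turn +0·90°
n=3: pose=(-6,2,E); sL=4, sR=4; mL=-2, mR=-2; mL+mR=-4 → advance -1; mR−mL=0 → turn +0·90°
n=4: pose=(-7,2,E); sL=40/13, sR=40/13; mL=-20/13, mR=-20/13; mL+mR=-40/13 → advance -1; mR−mL=0 → turn +0·90°
n=5: pose=(-8,2,E); sL=20/9, sR=20/9; mL=-10/9, mR=-10/9; mL+mR=-20/9 → advance -1; mR−mL=0 → turn +0·90°
n=6: pose=(-9,2,E); sL=8/5, sR=8/5; mL=-4/5, mR=-4/5; mL+mR=-8/5 → advance -1; mR−mL=0 → turn +0·90°
n=7: pose=(-10,2,E); sL=20/17, sR=20/17; mL=-10/17, mR=-10/17; mL+mR=-20/17 → advance -1; mR−mL=0 → turn +0·90°

0 40/17 40/41 -1300/697 -20/41 -4 1 S
1 4 4 -2 -2 -4 2 E
2 40/9 40/9 -20/9 -20/9 -5 2 E
3 4 4 -2 -2 -6 2 E
4 40/13 40/13 -20/13 -20/13 -7 2 E
5 20/9 20/9 -10/9 -10/9 -8 2 E
6 8/5 8/5 -4/5 -4/5 -9 2 E
7 20/17 20/17 -10/17 -10/17 -10 2 E
final -11 2 E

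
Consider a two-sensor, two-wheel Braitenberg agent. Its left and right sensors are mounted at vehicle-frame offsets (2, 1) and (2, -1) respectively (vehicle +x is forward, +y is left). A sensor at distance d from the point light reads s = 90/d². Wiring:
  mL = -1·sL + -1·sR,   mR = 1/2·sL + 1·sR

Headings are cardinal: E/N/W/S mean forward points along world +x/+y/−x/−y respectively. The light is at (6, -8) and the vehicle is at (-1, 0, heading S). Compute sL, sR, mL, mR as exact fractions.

left sensor world pos  = (0, -2); dL² = 72
right sensor world pos = (-2, -2); dR² = 100
sL = 90/72 = 5/4
sR = 90/100 = 9/10
mL = -1·sL + -1·sR = -43/20
mR = 1/2·sL + 1·sR = 61/40

5/4 9/10 -43/20 61/40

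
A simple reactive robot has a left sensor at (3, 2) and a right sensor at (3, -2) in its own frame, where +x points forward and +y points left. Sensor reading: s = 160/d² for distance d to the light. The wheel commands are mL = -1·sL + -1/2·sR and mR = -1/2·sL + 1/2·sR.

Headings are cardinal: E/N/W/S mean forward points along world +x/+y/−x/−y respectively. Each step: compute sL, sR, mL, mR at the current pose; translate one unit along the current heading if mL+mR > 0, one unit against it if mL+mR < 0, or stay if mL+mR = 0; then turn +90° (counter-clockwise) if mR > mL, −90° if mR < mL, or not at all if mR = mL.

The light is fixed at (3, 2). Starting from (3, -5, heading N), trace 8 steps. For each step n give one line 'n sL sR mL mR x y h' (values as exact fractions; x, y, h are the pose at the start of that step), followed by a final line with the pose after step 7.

0 8 8 -12 0 3 -5 N
1 160/109 32/9 -3184/981 1024/981 3 -6 W
2 16/13 80/61 -1496/793 32/793 4 -6 S
3 160/41 160/97 -18800/3977 -4480/3977 4 -5 E
4 8 8 -12 0 3 -5 N
5 160/109 32/9 -3184/981 1024/981 3 -6 W
6 16/13 80/61 -1496/793 32/793 4 -6 S
7 160/41 160/97 -18800/3977 -4480/3977 4 -5 E
final 3 -5 N

n=0: pose=(3,-5,N); sL=8, sR=8; mL=-12, mR=0; mL+mR=-12 → advance -1; mR−mL=12 → turn +1·90°
n=1: pose=(3,-6,W); sL=160/109, sR=32/9; mL=-3184/981, mR=1024/981; mL+mR=-240/109 → advance -1; mR−mL=4208/981 → turn +1·90°
n=2: pose=(4,-6,S); sL=16/13, sR=80/61; mL=-1496/793, mR=32/793; mL+mR=-24/13 → advance -1; mR−mL=1528/793 → turn +1·90°
n=3: pose=(4,-5,E); sL=160/41, sR=160/97; mL=-18800/3977, mR=-4480/3977; mL+mR=-240/41 → advance -1; mR−mL=14320/3977 → turn +1·90°
n=4: pose=(3,-5,N); sL=8, sR=8; mL=-12, mR=0; mL+mR=-12 → advance -1; mR−mL=12 → turn +1·90°
n=5: pose=(3,-6,W); sL=160/109, sR=32/9; mL=-3184/981, mR=1024/981; mL+mR=-240/109 → advance -1; mR−mL=4208/981 → turn +1·90°
n=6: pose=(4,-6,S); sL=16/13, sR=80/61; mL=-1496/793, mR=32/793; mL+mR=-24/13 → advance -1; mR−mL=1528/793 → turn +1·90°
n=7: pose=(4,-5,E); sL=160/41, sR=160/97; mL=-18800/3977, mR=-4480/3977; mL+mR=-240/41 → advance -1; mR−mL=14320/3977 → turn +1·90°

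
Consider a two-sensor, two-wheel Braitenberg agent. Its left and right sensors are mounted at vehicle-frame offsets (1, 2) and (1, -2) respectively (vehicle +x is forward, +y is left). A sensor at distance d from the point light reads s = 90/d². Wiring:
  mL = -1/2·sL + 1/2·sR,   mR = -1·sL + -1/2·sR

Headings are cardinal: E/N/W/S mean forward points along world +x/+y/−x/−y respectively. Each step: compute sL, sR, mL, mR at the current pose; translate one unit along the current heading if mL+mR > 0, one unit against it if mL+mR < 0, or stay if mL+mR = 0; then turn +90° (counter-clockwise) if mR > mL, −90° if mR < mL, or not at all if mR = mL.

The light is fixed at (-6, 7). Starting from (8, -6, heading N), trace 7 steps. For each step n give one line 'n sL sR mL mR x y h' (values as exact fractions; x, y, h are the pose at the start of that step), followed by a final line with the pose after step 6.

0 5/16 9/40 -7/160 -17/40 8 -6 N
1 10/41 90/481 -560/19721 -6655/19721 8 -7 E
2 1/5 45/173 26/865 -571/1730 7 -7 S
3 10/41 18/53 104/2173 -899/2173 7 -6 W
4 5/16 9/40 -7/160 -17/40 8 -6 N
5 10/41 90/481 -560/19721 -6655/19721 8 -7 E
6 1/5 45/173 26/865 -571/1730 7 -7 S
final 7 -6 W

n=0: pose=(8,-6,N); sL=5/16, sR=9/40; mL=-7/160, mR=-17/40; mL+mR=-15/32 → advance -1; mR−mL=-61/160 → turn -1·90°
n=1: pose=(8,-7,E); sL=10/41, sR=90/481; mL=-560/19721, mR=-6655/19721; mL+mR=-15/41 → advance -1; mR−mL=-6095/19721 → turn -1·90°
n=2: pose=(7,-7,S); sL=1/5, sR=45/173; mL=26/865, mR=-571/1730; mL+mR=-3/10 → advance -1; mR−mL=-623/1730 → turn -1·90°
n=3: pose=(7,-6,W); sL=10/41, sR=18/53; mL=104/2173, mR=-899/2173; mL+mR=-15/41 → advance -1; mR−mL=-1003/2173 → turn -1·90°
n=4: pose=(8,-6,N); sL=5/16, sR=9/40; mL=-7/160, mR=-17/40; mL+mR=-15/32 → advance -1; mR−mL=-61/160 → turn -1·90°
n=5: pose=(8,-7,E); sL=10/41, sR=90/481; mL=-560/19721, mR=-6655/19721; mL+mR=-15/41 → advance -1; mR−mL=-6095/19721 → turn -1·90°
n=6: pose=(7,-7,S); sL=1/5, sR=45/173; mL=26/865, mR=-571/1730; mL+mR=-3/10 → advance -1; mR−mL=-623/1730 → turn -1·90°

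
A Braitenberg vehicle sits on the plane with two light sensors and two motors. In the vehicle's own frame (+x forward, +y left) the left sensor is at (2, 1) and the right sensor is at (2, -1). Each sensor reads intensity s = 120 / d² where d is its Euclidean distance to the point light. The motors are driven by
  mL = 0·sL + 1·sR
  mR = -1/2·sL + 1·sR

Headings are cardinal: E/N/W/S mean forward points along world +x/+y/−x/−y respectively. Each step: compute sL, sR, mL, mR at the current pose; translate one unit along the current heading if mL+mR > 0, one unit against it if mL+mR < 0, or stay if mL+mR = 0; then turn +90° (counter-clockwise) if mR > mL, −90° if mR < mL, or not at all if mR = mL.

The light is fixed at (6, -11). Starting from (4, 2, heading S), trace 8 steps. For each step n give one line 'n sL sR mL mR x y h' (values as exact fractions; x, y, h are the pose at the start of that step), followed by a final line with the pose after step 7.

n=0: pose=(4,2,S); sL=60/61, sR=12/13; mL=12/13, mR=342/793; mL+mR=1074/793 → advance +1; mR−mL=-30/61 → turn -1·90°
n=1: pose=(4,1,W); sL=120/137, sR=24/37; mL=24/37, mR=1068/5069; mL+mR=4356/5069 → advance +1; mR−mL=-60/137 → turn -1·90°
n=2: pose=(3,1,N); sL=30/53, sR=3/5; mL=3/5, mR=84/265; mL+mR=243/265 → advance +1; mR−mL=-15/53 → turn -1·90°
n=3: pose=(3,2,E); sL=120/197, sR=24/29; mL=24/29, mR=2988/5713; mL+mR=7716/5713 → advance +1; mR−mL=-60/197 → turn -1·90°
n=4: pose=(4,2,S); sL=60/61, sR=12/13; mL=12/13, mR=342/793; mL+mR=1074/793 → advance +1; mR−mL=-30/61 → turn -1·90°
n=5: pose=(4,1,W); sL=120/137, sR=24/37; mL=24/37, mR=1068/5069; mL+mR=4356/5069 → advance +1; mR−mL=-60/137 → turn -1·90°
n=6: pose=(3,1,N); sL=30/53, sR=3/5; mL=3/5, mR=84/265; mL+mR=243/265 → advance +1; mR−mL=-15/53 → turn -1·90°
n=7: pose=(3,2,E); sL=120/197, sR=24/29; mL=24/29, mR=2988/5713; mL+mR=7716/5713 → advance +1; mR−mL=-60/197 → turn -1·90°

0 60/61 12/13 12/13 342/793 4 2 S
1 120/137 24/37 24/37 1068/5069 4 1 W
2 30/53 3/5 3/5 84/265 3 1 N
3 120/197 24/29 24/29 2988/5713 3 2 E
4 60/61 12/13 12/13 342/793 4 2 S
5 120/137 24/37 24/37 1068/5069 4 1 W
6 30/53 3/5 3/5 84/265 3 1 N
7 120/197 24/29 24/29 2988/5713 3 2 E
final 4 2 S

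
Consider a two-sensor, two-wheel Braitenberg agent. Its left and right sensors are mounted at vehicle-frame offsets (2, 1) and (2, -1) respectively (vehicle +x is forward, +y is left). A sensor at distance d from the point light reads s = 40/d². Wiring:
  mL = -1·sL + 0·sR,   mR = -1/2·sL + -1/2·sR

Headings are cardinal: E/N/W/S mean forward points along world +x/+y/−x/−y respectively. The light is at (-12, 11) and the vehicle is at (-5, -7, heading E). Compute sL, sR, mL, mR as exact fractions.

left sensor world pos  = (-3, -6); dL² = 370
right sensor world pos = (-3, -8); dR² = 442
sL = 40/370 = 4/37
sR = 40/442 = 20/221
mL = -1·sL + 0·sR = -4/37
mR = -1/2·sL + -1/2·sR = -812/8177

4/37 20/221 -4/37 -812/8177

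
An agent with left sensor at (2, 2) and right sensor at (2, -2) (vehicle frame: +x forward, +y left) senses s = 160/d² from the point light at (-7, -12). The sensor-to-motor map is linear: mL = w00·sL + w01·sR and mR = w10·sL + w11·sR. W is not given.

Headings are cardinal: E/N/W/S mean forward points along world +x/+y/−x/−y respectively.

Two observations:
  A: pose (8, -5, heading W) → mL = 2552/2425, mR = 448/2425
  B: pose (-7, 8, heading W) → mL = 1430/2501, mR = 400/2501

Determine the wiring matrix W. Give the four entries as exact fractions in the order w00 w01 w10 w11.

obs A: pose=(8,-5,W) → sL=80/97, sR=16/25, mL=2552/2425, mR=448/2425
obs B: pose=(-7,8,W) → sL=20/41, sR=20/61, mL=1430/2501, mR=400/2501
sensor matrix S = [[80/97, 16/25], [20/41, 20/61]]; det S = -50688/1212985
solve [mL_A; mL_B] = S·[w00; w01] and [mR_A; mR_B] = S·[w10; w11]:
  w00 = 1/2, w01 = 1, w10 = 1, w11 = -1

1/2 1 1 -1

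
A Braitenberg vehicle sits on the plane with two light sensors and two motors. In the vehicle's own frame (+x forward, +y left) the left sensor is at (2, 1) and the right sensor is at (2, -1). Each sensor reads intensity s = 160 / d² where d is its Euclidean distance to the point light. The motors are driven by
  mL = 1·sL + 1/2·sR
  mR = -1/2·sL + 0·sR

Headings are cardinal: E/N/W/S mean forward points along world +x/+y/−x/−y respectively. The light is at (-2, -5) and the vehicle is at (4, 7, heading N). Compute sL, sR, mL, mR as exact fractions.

left sensor world pos  = (3, 9); dL² = 221
right sensor world pos = (5, 9); dR² = 245
sL = 160/221 = 160/221
sR = 160/245 = 32/49
mL = 1·sL + 1/2·sR = 11376/10829
mR = -1/2·sL + 0·sR = -80/221

160/221 32/49 11376/10829 -80/221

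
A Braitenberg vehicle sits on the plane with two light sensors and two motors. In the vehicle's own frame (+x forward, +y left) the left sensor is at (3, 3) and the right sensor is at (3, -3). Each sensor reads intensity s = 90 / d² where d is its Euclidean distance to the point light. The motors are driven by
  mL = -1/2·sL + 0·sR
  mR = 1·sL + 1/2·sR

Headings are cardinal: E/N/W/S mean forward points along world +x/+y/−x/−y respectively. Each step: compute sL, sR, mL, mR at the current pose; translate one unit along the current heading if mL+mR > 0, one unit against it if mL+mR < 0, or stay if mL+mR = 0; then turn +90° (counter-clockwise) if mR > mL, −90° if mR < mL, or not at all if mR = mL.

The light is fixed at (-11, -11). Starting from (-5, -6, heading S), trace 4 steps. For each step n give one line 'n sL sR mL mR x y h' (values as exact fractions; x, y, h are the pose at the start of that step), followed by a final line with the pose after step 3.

n=0: pose=(-5,-6,S); sL=18/17, sR=90/13; mL=-9/17, mR=999/221; mL+mR=882/221 → advance +1; mR−mL=1116/221 → turn +1·90°
n=1: pose=(-5,-7,E); sL=9/13, sR=45/41; mL=-9/26, mR=1323/1066; mL+mR=477/533 → advance +1; mR−mL=846/533 → turn +1·90°
n=2: pose=(-4,-7,N); sL=18/13, sR=90/149; mL=-9/13, mR=3267/1937; mL+mR=1926/1937 → advance +1; mR−mL=4608/1937 → turn +1·90°
n=3: pose=(-4,-6,W); sL=9/2, sR=9/8; mL=-9/4, mR=81/16; mL+mR=45/16 → advance +1; mR−mL=117/16 → turn +1·90°

0 18/17 90/13 -9/17 999/221 -5 -6 S
1 9/13 45/41 -9/26 1323/1066 -5 -7 E
2 18/13 90/149 -9/13 3267/1937 -4 -7 N
3 9/2 9/8 -9/4 81/16 -4 -6 W
final -5 -6 S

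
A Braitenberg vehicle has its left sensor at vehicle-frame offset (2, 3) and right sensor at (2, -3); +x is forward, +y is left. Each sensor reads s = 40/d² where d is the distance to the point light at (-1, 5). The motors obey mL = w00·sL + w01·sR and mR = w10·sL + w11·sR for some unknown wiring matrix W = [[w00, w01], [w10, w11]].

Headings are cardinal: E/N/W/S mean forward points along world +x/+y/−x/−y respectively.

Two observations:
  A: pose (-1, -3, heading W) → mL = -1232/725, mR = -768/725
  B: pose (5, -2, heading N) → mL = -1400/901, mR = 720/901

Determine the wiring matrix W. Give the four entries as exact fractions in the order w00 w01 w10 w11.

-1 -1 1 -1

obs A: pose=(-1,-3,W) → sL=8/25, sR=40/29, mL=-1232/725, mR=-768/725
obs B: pose=(5,-2,N) → sL=20/17, sR=20/53, mL=-1400/901, mR=720/901
sensor matrix S = [[8/25, 40/29], [20/17, 20/53]]; det S = -196224/130645
solve [mL_A; mL_B] = S·[w00; w01] and [mR_A; mR_B] = S·[w10; w11]:
  w00 = -1, w01 = -1, w10 = 1, w11 = -1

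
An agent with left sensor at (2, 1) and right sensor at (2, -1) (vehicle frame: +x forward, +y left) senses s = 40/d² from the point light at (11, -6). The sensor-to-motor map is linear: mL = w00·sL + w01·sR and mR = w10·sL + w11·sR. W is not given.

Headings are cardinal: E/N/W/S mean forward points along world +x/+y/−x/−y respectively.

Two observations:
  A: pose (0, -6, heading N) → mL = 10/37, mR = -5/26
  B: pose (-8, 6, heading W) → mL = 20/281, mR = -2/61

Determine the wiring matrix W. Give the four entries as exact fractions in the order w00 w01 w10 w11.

1 0 0 -1/2

obs A: pose=(0,-6,N) → sL=10/37, sR=5/13, mL=10/37, mR=-5/26
obs B: pose=(-8,6,W) → sL=20/281, sR=4/61, mL=20/281, mR=-2/61
sensor matrix S = [[10/37, 5/13], [20/281, 4/61]]; det S = -79580/8244821
solve [mL_A; mL_B] = S·[w00; w01] and [mR_A; mR_B] = S·[w10; w11]:
  w00 = 1, w01 = 0, w10 = 0, w11 = -1/2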